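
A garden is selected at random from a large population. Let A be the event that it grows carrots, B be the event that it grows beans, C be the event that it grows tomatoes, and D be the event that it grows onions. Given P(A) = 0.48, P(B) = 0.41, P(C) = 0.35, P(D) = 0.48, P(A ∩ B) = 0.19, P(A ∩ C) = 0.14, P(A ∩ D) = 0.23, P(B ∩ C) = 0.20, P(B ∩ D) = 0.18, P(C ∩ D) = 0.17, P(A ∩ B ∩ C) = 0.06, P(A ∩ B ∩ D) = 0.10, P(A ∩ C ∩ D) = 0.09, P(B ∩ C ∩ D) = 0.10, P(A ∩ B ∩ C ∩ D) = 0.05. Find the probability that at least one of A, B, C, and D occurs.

0.91

Using inclusion–exclusion:
P(A ∪ B ∪ C ∪ D) = 0.48 + 0.41 + 0.35 + 0.48 − 0.19 − 0.14 − 0.23 − 0.20 − 0.18 − 0.17 + 0.06 + 0.10 + 0.09 + 0.10 − 0.05 = 0.91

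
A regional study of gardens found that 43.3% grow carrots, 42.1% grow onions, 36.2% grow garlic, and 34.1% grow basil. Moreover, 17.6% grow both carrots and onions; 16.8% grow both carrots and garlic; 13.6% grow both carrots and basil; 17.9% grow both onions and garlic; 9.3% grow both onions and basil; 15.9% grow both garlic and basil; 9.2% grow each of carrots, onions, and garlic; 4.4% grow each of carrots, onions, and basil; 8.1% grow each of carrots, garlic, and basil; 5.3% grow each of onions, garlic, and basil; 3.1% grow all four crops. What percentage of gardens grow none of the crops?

11.5%

P(≥1) = 43.3 + 42.1 + 36.2 + 34.1 − 17.6 − 16.8 − 13.6 − 17.9 − 9.3 − 15.9 + 9.2 + 4.4 + 8.1 + 5.3 − 3.1 = 88.5%
P(none) = 100% − 88.5% = 11.5%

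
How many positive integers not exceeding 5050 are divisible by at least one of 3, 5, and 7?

2742

⌊5050/3⌋ + ⌊5050/5⌋ + ⌊5050/7⌋ − ⌊5050/15⌋ − ⌊5050/21⌋ − ⌊5050/35⌋ + ⌊5050/105⌋ = 1683 + 1010 + 721 − 336 − 240 − 144 + 48 = 2742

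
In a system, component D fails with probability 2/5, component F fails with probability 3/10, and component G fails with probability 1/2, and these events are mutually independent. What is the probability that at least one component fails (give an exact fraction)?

Since the events are independent, P(none) is the product of the individual non-occurrence probabilities.
P(none) = (1 − 2/5) × (1 − 3/10) × (1 − 1/2) = 3/5 × 7/10 × 1/2 = 21/100
P(at least one) = 1 − 21/100 = 79/100

79/100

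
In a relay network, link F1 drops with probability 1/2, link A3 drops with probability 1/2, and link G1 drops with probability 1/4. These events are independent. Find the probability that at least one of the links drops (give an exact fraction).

P(none) = (1 − 1/2) × (1 − 1/2) × (1 − 1/4) = 1/2 × 1/2 × 3/4 = 3/16
P(at least one) = 1 − 3/16 = 13/16

13/16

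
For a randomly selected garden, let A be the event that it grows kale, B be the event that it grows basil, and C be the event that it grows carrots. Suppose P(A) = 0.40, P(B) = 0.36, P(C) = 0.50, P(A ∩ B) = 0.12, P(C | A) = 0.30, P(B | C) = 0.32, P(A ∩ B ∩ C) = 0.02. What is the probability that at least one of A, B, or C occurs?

0.88

P(A ∩ C) = P(A)·P(C|A) = 0.40 × 0.30 = 0.12
P(B ∩ C) = P(C)·P(B|C) = 0.50 × 0.32 = 0.16
Inclusion–exclusion gives
P(A ∪ B ∪ C) = 0.40 + 0.36 + 0.50 − 0.12 − 0.12 − 0.16 + 0.02 = 0.88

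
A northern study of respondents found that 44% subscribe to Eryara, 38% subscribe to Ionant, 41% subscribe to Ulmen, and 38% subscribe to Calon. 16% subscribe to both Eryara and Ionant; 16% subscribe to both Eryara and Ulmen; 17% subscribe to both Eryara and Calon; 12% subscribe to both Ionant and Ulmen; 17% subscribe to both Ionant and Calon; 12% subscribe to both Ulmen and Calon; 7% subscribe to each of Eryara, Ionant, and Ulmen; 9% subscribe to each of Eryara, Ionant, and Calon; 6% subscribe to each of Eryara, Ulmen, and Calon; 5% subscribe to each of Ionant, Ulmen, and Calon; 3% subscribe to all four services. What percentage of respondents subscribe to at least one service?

P(at least one) = 44 + 38 + 41 + 38 − 16 − 16 − 17 − 12 − 17 − 12 + 7 + 9 + 6 + 5 − 3 = 95%

95%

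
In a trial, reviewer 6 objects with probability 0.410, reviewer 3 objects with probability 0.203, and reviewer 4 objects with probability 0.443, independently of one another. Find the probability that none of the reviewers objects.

0.26191811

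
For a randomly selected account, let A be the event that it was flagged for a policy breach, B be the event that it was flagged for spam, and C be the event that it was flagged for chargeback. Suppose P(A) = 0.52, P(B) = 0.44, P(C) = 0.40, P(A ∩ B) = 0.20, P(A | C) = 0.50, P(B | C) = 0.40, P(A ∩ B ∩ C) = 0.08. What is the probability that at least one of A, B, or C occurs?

0.88

P(A ∩ C) = P(C)·P(A|C) = 0.40 × 0.50 = 0.20
P(B ∩ C) = P(C)·P(B|C) = 0.40 × 0.40 = 0.16
P(A ∪ B ∪ C) = 0.52 + 0.44 + 0.40 − 0.20 − 0.20 − 0.16 + 0.08 = 0.88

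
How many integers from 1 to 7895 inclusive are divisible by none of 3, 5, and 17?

3963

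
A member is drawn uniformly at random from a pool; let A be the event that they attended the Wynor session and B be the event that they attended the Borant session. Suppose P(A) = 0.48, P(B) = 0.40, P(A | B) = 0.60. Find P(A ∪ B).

0.64

P(A ∩ B) = P(B)·P(A|B) = 0.40 × 0.60 = 0.24
By inclusion-exclusion,
P(A ∪ B) = 0.48 + 0.40 − 0.24 = 0.64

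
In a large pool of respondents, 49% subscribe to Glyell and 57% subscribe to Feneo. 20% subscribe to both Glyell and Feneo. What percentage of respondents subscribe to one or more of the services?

Using inclusion–exclusion:
P(at least one) = 49 + 57 − 20 = 86%

86%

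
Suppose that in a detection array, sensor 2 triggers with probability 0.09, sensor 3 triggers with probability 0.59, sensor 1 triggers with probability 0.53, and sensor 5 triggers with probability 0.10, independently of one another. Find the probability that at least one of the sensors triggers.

0.8421787

P(none) = (1 − 0.09) × (1 − 0.59) × (1 − 0.53) × (1 − 0.10) = 0.91 × 0.41 × 0.47 × 0.90 = 0.1578213
P(at least one) = 1 − 0.1578213 = 0.8421787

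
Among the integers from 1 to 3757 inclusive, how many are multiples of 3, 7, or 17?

floor(3757/3) + floor(3757/7) + floor(3757/17) − floor(3757/21) − floor(3757/51) − floor(3757/119) + floor(3757/357) = 1252 + 536 + 221 − 178 − 73 − 31 + 10 = 1737

1737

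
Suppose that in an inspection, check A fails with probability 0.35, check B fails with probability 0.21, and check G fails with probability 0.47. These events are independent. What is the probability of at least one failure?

P(none) = (1 − 0.35) × (1 − 0.21) × (1 − 0.47) = 0.65 × 0.79 × 0.53 = 0.272155
P(at least one) = 1 − 0.272155 = 0.727845

0.727845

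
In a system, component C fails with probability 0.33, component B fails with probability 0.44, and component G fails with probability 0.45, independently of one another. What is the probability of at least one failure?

P(none) = (1 − 0.33) × (1 − 0.44) × (1 − 0.45) = 0.67 × 0.56 × 0.55 = 0.20636
P(at least one) = 1 − 0.20636 = 0.79364

0.79364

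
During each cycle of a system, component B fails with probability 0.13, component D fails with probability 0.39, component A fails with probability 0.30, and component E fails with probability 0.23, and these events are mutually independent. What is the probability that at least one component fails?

P(none) = (1 − 0.13) × (1 − 0.39) × (1 − 0.30) × (1 − 0.23) = 0.87 × 0.61 × 0.70 × 0.77 = 0.2860473
P(at least one) = 1 − 0.2860473 = 0.7139527

0.7139527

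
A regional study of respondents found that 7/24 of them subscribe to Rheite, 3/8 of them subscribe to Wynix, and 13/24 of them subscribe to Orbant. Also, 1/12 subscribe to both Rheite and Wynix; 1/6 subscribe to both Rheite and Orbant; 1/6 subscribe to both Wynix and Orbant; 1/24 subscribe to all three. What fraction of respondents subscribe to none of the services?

Inclusion–exclusion gives
P(≥1) = 7/24 + 3/8 + 13/24 − 1/12 − 1/6 − 1/6 + 1/24 = 5/6
P(none) = 1 − 5/6 = 1/6

1/6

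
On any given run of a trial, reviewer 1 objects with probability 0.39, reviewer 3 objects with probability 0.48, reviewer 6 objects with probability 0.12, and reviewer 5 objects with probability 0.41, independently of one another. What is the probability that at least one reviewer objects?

0.83530976

Independence gives P(none) = ∏(1 − pᵢ).
P(none) = (1 − 0.39) × (1 − 0.48) × (1 − 0.12) × (1 − 0.41) = 0.61 × 0.52 × 0.88 × 0.59 = 0.16469024
P(at least one) = 1 − 0.16469024 = 0.83530976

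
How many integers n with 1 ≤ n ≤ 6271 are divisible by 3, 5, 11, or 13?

floor(6271/3) + floor(6271/5) + floor(6271/11) + floor(6271/13) − floor(6271/15) − floor(6271/33) − floor(6271/39) − floor(6271/55) − floor(6271/65) − floor(6271/143) + floor(6271/165) + floor(6271/195) + floor(6271/429) + floor(6271/715) − floor(6271/2145) = 2090 + 1254 + 570 + 482 − 418 − 190 − 160 − 114 − 96 − 43 + 38 + 32 + 14 + 8 − 2 = 3465

3465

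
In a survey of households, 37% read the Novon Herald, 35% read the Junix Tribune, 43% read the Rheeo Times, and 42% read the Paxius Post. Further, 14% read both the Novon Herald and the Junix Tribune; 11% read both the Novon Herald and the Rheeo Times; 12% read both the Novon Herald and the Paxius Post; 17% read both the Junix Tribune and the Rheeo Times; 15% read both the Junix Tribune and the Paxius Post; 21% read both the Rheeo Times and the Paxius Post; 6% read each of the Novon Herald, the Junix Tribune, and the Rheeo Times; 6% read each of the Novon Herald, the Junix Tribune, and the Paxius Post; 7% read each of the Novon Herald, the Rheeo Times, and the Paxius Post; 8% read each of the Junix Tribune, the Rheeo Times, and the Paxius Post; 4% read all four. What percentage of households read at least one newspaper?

Apply inclusion-exclusion:
P(≥1) = 37 + 35 + 43 + 42 − 14 − 11 − 12 − 17 − 15 − 21 + 6 + 6 + 7 + 8 − 4 = 90%

90%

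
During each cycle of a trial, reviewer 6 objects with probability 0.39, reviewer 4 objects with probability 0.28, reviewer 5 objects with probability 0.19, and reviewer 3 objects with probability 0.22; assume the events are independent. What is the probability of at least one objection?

0.72251344

P(none) = (1 − 0.39) × (1 − 0.28) × (1 − 0.19) × (1 − 0.22) = 0.61 × 0.72 × 0.81 × 0.78 = 0.27748656
P(at least one) = 1 − 0.27748656 = 0.72251344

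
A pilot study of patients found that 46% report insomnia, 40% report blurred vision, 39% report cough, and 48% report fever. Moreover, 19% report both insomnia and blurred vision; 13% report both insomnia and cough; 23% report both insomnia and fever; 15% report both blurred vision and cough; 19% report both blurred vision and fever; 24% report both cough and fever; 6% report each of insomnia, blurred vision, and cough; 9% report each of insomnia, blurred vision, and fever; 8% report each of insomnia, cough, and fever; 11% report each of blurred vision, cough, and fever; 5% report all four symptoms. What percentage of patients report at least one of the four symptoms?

P(union) = 46 + 40 + 39 + 48 − 19 − 13 − 23 − 15 − 19 − 24 + 6 + 9 + 8 + 11 − 5 = 89%

89%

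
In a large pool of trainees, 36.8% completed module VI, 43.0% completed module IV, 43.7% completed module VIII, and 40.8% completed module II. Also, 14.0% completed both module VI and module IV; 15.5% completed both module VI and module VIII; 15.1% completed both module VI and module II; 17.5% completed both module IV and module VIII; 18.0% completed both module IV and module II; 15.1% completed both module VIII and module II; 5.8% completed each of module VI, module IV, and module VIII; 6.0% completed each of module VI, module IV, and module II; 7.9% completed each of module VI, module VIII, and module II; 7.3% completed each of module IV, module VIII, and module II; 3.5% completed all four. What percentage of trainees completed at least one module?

92.6%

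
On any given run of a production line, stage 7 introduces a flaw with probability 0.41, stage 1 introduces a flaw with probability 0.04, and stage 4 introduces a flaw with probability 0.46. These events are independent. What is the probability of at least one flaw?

0.694144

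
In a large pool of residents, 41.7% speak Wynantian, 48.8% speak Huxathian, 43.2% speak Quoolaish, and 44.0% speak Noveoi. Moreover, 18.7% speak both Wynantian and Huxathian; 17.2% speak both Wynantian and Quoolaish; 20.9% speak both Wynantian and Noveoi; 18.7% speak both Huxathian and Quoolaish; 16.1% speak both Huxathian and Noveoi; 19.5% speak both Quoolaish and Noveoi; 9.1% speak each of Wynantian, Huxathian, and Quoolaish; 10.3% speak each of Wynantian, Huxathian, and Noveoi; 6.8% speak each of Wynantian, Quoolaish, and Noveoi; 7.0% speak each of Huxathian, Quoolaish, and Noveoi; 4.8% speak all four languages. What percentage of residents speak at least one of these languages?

95.0%

Using inclusion–exclusion:
P(≥1) = 41.7 + 48.8 + 43.2 + 44.0 − 18.7 − 17.2 − 20.9 − 18.7 − 16.1 − 19.5 + 9.1 + 10.3 + 6.8 + 7.0 − 4.8 = 95.0%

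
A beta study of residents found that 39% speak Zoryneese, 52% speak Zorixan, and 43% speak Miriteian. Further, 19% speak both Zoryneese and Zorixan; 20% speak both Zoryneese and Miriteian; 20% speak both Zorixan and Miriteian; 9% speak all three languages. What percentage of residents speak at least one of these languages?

Using inclusion–exclusion:
P(union) = 39 + 52 + 43 − 19 − 20 − 20 + 9 = 84%

84%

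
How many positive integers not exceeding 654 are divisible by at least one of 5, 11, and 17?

206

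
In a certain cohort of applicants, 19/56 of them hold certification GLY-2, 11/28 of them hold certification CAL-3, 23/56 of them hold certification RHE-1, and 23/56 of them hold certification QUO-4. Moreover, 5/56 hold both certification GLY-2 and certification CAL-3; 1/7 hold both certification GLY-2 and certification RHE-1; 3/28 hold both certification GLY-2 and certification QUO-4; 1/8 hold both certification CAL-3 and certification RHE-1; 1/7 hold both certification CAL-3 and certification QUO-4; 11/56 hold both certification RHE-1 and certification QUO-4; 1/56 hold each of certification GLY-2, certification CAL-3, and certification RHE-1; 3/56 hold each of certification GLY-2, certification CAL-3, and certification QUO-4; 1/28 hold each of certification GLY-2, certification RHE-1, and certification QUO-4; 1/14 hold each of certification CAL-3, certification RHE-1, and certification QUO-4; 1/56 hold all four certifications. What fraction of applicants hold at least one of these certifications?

P(at least one) = 19/56 + 11/28 + 23/56 + 23/56 − 5/56 − 1/7 − 3/28 − 1/8 − 1/7 − 11/56 + 1/56 + 3/56 + 1/28 + 1/14 − 1/56 = 51/56

51/56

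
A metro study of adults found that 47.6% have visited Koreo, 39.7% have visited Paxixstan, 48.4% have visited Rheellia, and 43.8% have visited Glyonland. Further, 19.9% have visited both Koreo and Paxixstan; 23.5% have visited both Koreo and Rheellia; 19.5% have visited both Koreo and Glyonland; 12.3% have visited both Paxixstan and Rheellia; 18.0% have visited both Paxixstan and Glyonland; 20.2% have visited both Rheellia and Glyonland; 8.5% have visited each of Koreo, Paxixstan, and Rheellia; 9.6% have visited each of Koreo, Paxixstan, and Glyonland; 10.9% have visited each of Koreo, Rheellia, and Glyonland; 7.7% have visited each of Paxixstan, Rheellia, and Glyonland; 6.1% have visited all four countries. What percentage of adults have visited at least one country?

Apply inclusion-exclusion:
P(union) = 47.6 + 39.7 + 48.4 + 43.8 − 19.9 − 23.5 − 19.5 − 12.3 − 18.0 − 20.2 + 8.5 + 9.6 + 10.9 + 7.7 − 6.1 = 96.7%

96.7%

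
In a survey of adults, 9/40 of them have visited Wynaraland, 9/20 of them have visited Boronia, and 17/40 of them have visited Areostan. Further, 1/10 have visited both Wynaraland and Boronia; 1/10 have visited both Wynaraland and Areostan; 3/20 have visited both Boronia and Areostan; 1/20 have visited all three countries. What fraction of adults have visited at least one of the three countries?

4/5

Using inclusion–exclusion:
P(at least one) = 9/40 + 9/20 + 17/40 − 1/10 − 1/10 − 3/20 + 1/20 = 4/5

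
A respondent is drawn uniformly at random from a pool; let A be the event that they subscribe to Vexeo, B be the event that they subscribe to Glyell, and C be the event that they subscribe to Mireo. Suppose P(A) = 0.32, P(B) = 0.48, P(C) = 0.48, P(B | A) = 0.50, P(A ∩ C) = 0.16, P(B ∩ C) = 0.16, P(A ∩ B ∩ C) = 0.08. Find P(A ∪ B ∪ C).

0.88

P(A ∩ B) = P(A)·P(B|A) = 0.32 × 0.50 = 0.16
By inclusion-exclusion,
P(A ∪ B ∪ C) = 0.32 + 0.48 + 0.48 − 0.16 − 0.16 − 0.16 + 0.08 = 0.88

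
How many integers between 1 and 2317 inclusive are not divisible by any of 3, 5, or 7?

1059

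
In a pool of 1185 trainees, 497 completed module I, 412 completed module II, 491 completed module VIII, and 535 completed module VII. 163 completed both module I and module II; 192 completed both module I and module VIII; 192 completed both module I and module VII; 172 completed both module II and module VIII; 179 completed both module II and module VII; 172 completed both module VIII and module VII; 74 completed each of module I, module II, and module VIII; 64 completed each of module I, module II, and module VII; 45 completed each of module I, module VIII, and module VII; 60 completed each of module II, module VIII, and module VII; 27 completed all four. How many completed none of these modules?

|union| = 497 + 412 + 491 + 535 − 163 − 192 − 192 − 172 − 179 − 172 + 74 + 64 + 45 + 60 − 27 = 1081
None: 1185 − 1081 = 104

104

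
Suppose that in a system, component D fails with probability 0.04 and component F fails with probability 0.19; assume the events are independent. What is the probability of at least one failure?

0.2224

P(none) = (1 − 0.04) × (1 − 0.19) = 0.96 × 0.81 = 0.7776
P(at least one) = 1 − 0.7776 = 0.2224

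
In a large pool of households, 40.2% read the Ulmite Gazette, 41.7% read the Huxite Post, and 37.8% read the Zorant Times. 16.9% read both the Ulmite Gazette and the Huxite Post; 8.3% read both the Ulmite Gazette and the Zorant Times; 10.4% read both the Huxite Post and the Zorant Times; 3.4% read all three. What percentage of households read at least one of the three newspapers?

87.5%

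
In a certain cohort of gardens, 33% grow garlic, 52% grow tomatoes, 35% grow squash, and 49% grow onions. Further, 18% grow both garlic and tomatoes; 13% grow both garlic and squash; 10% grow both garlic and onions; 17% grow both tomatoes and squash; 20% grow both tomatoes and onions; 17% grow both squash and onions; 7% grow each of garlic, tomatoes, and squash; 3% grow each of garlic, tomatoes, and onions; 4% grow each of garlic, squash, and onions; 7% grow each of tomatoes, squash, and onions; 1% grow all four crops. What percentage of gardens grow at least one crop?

94%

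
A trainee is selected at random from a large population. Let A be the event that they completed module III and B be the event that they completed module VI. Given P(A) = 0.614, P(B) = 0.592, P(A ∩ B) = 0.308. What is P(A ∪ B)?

Using inclusion–exclusion:
P(A ∪ B) = 0.614 + 0.592 − 0.308 = 0.898

0.898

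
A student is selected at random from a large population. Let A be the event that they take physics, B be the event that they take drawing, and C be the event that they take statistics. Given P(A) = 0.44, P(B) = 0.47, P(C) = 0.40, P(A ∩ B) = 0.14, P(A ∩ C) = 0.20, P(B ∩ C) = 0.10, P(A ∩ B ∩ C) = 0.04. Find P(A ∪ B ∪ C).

By inclusion–exclusion:
P(A ∪ B ∪ C) = 0.44 + 0.47 + 0.40 − 0.14 − 0.20 − 0.10 + 0.04 = 0.91

0.91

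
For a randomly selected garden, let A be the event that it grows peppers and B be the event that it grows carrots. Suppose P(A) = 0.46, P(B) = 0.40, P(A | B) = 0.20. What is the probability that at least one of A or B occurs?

P(A ∩ B) = P(B)·P(A|B) = 0.40 × 0.20 = 0.08
By inclusion-exclusion,
P(A ∪ B) = 0.46 + 0.40 − 0.08 = 0.78

0.78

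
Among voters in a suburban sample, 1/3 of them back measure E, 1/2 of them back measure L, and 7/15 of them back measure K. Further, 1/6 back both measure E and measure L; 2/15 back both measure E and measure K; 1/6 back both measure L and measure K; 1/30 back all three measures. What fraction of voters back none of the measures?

P(≥1) = 1/3 + 1/2 + 7/15 − 1/6 − 2/15 − 1/6 + 1/30 = 13/15
P(none) = 1 − 13/15 = 2/15

2/15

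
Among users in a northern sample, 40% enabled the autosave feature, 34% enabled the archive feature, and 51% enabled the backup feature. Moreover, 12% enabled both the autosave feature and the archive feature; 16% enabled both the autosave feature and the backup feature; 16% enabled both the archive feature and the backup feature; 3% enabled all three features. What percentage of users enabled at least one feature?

P(union) = 40 + 34 + 51 − 12 − 16 − 16 + 3 = 84%

84%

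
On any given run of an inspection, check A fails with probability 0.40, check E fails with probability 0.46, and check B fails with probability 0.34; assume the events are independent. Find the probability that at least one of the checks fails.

0.78616

P(none) = (1 − 0.40) × (1 − 0.46) × (1 − 0.34) = 0.60 × 0.54 × 0.66 = 0.21384
P(at least one) = 1 − 0.21384 = 0.78616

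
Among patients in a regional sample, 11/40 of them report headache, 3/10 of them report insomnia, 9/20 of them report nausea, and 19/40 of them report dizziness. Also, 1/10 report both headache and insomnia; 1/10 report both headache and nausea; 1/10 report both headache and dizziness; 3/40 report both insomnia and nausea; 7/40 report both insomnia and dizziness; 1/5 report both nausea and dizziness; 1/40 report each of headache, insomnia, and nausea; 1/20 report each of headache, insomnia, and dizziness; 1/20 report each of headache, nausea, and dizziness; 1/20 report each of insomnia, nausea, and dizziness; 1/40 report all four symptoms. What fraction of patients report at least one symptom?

By inclusion–exclusion:
P(union) = 11/40 + 3/10 + 9/20 + 19/40 − 1/10 − 1/10 − 1/10 − 3/40 − 7/40 − 1/5 + 1/40 + 1/20 + 1/20 + 1/20 − 1/40 = 9/10

9/10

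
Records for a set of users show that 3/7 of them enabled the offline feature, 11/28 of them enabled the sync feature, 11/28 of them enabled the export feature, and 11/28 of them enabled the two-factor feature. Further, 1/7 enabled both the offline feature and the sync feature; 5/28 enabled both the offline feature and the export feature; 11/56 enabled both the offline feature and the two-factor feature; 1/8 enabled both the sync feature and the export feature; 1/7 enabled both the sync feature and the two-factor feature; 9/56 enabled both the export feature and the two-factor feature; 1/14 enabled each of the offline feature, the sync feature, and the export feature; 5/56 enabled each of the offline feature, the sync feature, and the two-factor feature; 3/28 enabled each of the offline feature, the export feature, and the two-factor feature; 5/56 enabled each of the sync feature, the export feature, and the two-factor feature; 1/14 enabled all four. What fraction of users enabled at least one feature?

Inclusion–exclusion gives
P(at least one) = 3/7 + 11/28 + 11/28 + 11/28 − 1/7 − 5/28 − 11/56 − 1/8 − 1/7 − 9/56 + 1/14 + 5/56 + 3/28 + 5/56 − 1/14 = 53/56

53/56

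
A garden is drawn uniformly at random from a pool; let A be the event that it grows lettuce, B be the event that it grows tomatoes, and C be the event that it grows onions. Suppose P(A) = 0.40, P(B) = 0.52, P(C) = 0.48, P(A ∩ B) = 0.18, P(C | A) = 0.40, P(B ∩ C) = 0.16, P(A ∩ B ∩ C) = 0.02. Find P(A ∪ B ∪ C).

0.92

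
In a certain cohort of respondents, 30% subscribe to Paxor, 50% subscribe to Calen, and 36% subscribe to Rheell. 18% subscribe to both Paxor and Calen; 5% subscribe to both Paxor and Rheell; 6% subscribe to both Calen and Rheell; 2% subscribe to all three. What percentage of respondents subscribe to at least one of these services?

89%

P(≥1) = 30 + 50 + 36 − 18 − 5 − 6 + 2 = 89%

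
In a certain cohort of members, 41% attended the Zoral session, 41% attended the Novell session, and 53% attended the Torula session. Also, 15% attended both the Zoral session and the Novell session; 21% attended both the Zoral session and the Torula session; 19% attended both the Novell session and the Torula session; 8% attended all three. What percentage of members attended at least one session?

P(union) = 41 + 41 + 53 − 15 − 21 − 19 + 8 = 88%

88%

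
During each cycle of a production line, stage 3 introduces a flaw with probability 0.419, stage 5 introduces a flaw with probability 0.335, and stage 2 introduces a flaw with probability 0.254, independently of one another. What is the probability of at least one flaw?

0.71177171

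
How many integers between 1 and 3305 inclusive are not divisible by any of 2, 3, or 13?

By inclusion-exclusion,
1652 + 1101 + 254 − 550 − 127 − 84 + 42 = 2288
3305 − 2288 = 1017

1017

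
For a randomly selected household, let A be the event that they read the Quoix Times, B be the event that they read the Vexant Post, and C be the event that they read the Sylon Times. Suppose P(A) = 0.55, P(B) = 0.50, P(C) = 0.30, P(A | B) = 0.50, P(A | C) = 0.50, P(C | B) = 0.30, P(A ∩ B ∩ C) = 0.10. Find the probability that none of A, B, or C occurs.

P(A ∩ B) = P(B)·P(A|B) = 0.50 × 0.50 = 0.25
P(A ∩ C) = P(C)·P(A|C) = 0.30 × 0.50 = 0.15
P(B ∩ C) = P(B)·P(C|B) = 0.50 × 0.30 = 0.15
By inclusion-exclusion,
P(A ∪ B ∪ C) = 0.55 + 0.50 + 0.30 − 0.25 − 0.15 − 0.15 + 0.10 = 0.90
P(none) = 1 − 0.90 = 0.10

0.10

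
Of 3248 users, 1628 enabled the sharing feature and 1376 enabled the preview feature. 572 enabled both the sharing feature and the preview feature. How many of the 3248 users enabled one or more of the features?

2432

|at least one| = 1628 + 1376 − 572 = 2432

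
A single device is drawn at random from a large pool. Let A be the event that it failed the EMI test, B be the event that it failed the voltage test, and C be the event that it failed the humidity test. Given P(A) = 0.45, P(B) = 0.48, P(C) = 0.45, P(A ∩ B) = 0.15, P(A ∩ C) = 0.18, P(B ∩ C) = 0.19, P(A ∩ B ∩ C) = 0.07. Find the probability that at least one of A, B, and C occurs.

0.93

By inclusion–exclusion:
P(A ∪ B ∪ C) = 0.45 + 0.48 + 0.45 − 0.15 − 0.18 − 0.19 + 0.07 = 0.93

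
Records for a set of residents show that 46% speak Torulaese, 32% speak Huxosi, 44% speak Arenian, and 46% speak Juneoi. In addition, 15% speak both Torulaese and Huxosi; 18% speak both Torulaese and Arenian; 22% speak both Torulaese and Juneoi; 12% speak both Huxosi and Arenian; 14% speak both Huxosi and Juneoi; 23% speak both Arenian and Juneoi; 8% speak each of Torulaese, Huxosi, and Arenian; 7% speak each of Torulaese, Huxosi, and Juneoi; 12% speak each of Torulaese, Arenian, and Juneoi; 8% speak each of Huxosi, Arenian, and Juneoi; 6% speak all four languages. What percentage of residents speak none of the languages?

P(union) = 46 + 32 + 44 + 46 − 15 − 18 − 22 − 12 − 14 − 23 + 8 + 7 + 12 + 8 − 6 = 93%
P(none) = 100% − 93% = 7%

7%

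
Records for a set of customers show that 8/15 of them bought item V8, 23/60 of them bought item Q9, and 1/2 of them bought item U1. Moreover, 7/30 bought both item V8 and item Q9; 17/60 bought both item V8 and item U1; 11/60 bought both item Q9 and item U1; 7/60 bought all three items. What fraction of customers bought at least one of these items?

Using inclusion–exclusion:
P(union) = 8/15 + 23/60 + 1/2 − 7/30 − 17/60 − 11/60 + 7/60 = 5/6

5/6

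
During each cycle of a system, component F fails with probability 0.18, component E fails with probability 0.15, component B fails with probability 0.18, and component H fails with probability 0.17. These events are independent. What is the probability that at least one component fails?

0.5256218

Independence gives P(none) = ∏(1 − pᵢ).
P(none) = (1 − 0.18) × (1 − 0.15) × (1 − 0.18) × (1 − 0.17) = 0.82 × 0.85 × 0.82 × 0.83 = 0.4743782
P(at least one) = 1 − 0.4743782 = 0.5256218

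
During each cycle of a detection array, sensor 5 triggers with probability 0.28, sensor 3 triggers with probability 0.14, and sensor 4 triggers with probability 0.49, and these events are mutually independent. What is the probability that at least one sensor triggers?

0.684208

Independence gives P(none) = ∏(1 − pᵢ).
P(none) = (1 − 0.28) × (1 − 0.14) × (1 − 0.49) = 0.72 × 0.86 × 0.51 = 0.315792
P(at least one) = 1 − 0.315792 = 0.684208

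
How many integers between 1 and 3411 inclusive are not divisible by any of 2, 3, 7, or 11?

By inclusion–exclusion:
⌊3411/2⌋ + ⌊3411/3⌋ + ⌊3411/7⌋ + ⌊3411/11⌋ − ⌊3411/6⌋ − ⌊3411/14⌋ − ⌊3411/22⌋ − ⌊3411/21⌋ − ⌊3411/33⌋ − ⌊3411/77⌋ + ⌊3411/42⌋ + ⌊3411/66⌋ + ⌊3411/154⌋ + ⌊3411/231⌋ − ⌊3411/462⌋ = 1705 + 1137 + 487 + 310 − 568 − 243 − 155 − 162 − 103 − 44 + 81 + 51 + 22 + 14 − 7 = 2525
3411 − 2525 = 886

886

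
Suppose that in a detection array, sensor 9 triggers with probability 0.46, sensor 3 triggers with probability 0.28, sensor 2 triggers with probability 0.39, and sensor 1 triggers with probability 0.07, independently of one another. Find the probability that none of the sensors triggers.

P(none) = (1 − 0.46) × (1 − 0.28) × (1 − 0.39) × (1 − 0.07) = 0.54 × 0.72 × 0.61 × 0.93 = 0.22056624

0.22056624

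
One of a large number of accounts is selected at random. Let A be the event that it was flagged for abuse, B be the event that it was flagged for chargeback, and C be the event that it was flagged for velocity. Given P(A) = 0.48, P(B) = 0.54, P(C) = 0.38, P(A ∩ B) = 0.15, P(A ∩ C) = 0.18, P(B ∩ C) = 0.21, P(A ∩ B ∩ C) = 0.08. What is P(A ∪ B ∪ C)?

0.94

Using inclusion–exclusion:
P(A ∪ B ∪ C) = 0.48 + 0.54 + 0.38 − 0.15 − 0.18 − 0.21 + 0.08 = 0.94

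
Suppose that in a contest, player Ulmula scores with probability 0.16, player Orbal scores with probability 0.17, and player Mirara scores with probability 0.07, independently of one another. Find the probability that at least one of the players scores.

P(none) = (1 − 0.16) × (1 − 0.17) × (1 − 0.07) = 0.84 × 0.83 × 0.93 = 0.648396
P(at least one) = 1 − 0.648396 = 0.351604

0.351604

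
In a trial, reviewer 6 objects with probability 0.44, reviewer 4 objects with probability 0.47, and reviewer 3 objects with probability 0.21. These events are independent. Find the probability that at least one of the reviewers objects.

P(none) = (1 − 0.44) × (1 − 0.47) × (1 − 0.21) = 0.56 × 0.53 × 0.79 = 0.234472
P(at least one) = 1 − 0.234472 = 0.765528

0.765528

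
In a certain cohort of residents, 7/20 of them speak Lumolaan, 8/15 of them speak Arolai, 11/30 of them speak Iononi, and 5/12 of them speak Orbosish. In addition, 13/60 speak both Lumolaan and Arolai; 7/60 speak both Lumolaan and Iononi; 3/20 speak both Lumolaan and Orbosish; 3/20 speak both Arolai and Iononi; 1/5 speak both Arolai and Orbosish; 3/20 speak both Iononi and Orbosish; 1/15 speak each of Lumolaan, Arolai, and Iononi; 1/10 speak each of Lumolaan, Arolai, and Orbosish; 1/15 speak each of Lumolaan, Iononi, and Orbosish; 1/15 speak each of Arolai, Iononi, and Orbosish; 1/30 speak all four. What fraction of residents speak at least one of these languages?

19/20

Apply inclusion-exclusion:
P(≥1) = 7/20 + 8/15 + 11/30 + 5/12 − 13/60 − 7/60 − 3/20 − 3/20 − 1/5 − 3/20 + 1/15 + 1/10 + 1/15 + 1/15 − 1/30 = 19/20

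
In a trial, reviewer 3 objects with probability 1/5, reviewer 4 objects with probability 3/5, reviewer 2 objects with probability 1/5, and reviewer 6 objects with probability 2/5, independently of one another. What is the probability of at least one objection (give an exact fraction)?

529/625

P(none) = (1 − 1/5) × (1 − 3/5) × (1 − 1/5) × (1 − 2/5) = 4/5 × 2/5 × 4/5 × 3/5 = 96/625
P(at least one) = 1 − 96/625 = 529/625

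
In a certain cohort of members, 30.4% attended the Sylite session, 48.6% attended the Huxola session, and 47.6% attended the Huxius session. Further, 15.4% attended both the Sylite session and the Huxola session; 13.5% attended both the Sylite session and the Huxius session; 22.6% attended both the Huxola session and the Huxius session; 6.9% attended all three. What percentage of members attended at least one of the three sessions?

82.0%

By inclusion-exclusion,
P(union) = 30.4 + 48.6 + 47.6 − 15.4 − 13.5 − 22.6 + 6.9 = 82.0%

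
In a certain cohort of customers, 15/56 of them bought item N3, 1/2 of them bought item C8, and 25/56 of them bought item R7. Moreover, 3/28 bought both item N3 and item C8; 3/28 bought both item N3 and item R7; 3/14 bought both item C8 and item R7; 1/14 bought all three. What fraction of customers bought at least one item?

6/7

Using inclusion–exclusion:
P(at least one) = 15/56 + 1/2 + 25/56 − 3/28 − 3/28 − 3/14 + 1/14 = 6/7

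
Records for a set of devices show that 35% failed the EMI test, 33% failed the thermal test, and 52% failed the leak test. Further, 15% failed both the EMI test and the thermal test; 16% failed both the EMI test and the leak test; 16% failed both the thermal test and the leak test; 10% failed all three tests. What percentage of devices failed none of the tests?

17%

P(union) = 35 + 33 + 52 − 15 − 16 − 16 + 10 = 83%
P(none) = 100% − 83% = 17%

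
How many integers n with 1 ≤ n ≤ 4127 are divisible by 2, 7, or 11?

By inclusion–exclusion:
⌊4127/2⌋ + ⌊4127/7⌋ + ⌊4127/11⌋ − ⌊4127/14⌋ − ⌊4127/22⌋ − ⌊4127/77⌋ + ⌊4127/154⌋ = 2063 + 589 + 375 − 294 − 187 − 53 + 26 = 2519

2519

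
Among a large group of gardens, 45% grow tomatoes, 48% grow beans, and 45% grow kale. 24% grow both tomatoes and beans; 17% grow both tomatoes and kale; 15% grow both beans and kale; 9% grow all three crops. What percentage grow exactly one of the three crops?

P(exactly one) = 45 + 48 + 45 − 2·24 − 2·17 − 2·15 + 3·9 = 53%

53%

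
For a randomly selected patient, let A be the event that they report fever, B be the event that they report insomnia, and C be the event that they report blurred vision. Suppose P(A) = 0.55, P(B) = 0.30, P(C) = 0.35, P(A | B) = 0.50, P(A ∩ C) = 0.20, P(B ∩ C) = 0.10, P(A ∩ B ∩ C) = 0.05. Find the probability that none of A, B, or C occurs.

P(A ∩ B) = P(B)·P(A|B) = 0.30 × 0.50 = 0.15
P(A ∪ B ∪ C) = 0.55 + 0.30 + 0.35 − 0.15 − 0.20 − 0.10 + 0.05 = 0.80
P(none) = 1 − 0.80 = 0.20

0.20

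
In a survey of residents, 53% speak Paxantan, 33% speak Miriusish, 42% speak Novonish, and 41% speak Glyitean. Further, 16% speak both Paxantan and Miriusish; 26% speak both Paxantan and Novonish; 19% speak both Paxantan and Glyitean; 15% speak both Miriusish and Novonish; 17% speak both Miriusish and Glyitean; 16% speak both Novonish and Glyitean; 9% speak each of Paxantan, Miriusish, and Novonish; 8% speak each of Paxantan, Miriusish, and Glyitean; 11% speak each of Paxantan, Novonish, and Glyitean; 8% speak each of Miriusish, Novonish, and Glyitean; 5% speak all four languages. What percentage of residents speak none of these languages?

9%

P(≥1) = 53 + 33 + 42 + 41 − 16 − 26 − 19 − 15 − 17 − 16 + 9 + 8 + 11 + 8 − 5 = 91%
P(none) = 100% − 91% = 9%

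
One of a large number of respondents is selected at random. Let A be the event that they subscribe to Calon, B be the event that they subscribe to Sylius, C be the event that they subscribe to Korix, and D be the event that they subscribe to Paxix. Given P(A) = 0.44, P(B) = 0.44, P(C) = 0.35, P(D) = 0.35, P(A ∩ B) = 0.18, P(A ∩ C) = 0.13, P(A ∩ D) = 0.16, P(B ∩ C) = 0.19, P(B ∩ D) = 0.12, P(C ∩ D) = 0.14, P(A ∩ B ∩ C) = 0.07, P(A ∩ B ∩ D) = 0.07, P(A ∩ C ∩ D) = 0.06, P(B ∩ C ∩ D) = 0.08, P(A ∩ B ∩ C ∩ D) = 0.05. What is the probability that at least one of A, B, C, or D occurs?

0.89

P(A ∪ B ∪ C ∪ D) = 0.44 + 0.44 + 0.35 + 0.35 − 0.18 − 0.13 − 0.16 − 0.19 − 0.12 − 0.14 + 0.07 + 0.07 + 0.06 + 0.08 − 0.05 = 0.89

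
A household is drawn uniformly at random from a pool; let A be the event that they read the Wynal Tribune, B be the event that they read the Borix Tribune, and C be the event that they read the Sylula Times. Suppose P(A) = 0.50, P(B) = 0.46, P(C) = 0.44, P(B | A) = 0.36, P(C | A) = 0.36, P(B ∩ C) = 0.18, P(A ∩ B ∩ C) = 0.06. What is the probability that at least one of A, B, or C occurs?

P(A ∩ B) = P(A)·P(B|A) = 0.50 × 0.36 = 0.18
P(A ∩ C) = P(A)·P(C|A) = 0.50 × 0.36 = 0.18
Apply inclusion-exclusion:
P(A ∪ B ∪ C) = 0.50 + 0.46 + 0.44 − 0.18 − 0.18 − 0.18 + 0.06 = 0.92

0.92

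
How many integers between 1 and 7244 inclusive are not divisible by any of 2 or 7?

By inclusion–exclusion:
floor(7244/2) + floor(7244/7) − floor(7244/14) = 3622 + 1034 − 517 = 4139
7244 − 4139 = 3105

3105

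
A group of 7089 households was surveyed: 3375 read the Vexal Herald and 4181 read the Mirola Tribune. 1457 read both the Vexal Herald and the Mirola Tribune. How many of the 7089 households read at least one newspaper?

6099

By inclusion–exclusion:
N(≥1) = 3375 + 4181 − 1457 = 6099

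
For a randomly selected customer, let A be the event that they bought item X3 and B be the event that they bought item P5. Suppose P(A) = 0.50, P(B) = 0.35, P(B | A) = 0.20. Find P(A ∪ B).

0.75

P(A ∩ B) = P(A)·P(B|A) = 0.50 × 0.20 = 0.10
P(A ∪ B) = 0.50 + 0.35 − 0.10 = 0.75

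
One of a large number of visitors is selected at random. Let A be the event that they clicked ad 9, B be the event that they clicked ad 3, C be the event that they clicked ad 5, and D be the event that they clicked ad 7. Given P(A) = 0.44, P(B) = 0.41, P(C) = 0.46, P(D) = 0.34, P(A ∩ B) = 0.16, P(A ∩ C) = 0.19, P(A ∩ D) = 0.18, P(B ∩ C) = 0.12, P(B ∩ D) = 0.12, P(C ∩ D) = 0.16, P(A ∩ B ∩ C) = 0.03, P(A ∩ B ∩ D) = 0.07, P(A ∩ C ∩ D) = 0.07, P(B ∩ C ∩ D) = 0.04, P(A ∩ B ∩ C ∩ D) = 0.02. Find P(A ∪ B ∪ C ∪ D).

0.91

By inclusion–exclusion:
P(A ∪ B ∪ C ∪ D) = 0.44 + 0.41 + 0.46 + 0.34 − 0.16 − 0.19 − 0.18 − 0.12 − 0.12 − 0.16 + 0.03 + 0.07 + 0.07 + 0.04 − 0.02 = 0.91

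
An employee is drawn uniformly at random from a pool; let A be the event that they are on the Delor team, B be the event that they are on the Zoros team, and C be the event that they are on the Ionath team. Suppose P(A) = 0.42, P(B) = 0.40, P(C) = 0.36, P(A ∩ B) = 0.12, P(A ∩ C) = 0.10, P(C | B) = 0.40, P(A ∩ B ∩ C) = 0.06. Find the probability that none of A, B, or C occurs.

P(B ∩ C) = P(B)·P(C|B) = 0.40 × 0.40 = 0.16
Inclusion–exclusion gives
P(A ∪ B ∪ C) = 0.42 + 0.40 + 0.36 − 0.12 − 0.10 − 0.16 + 0.06 = 0.86
P(none) = 1 − 0.86 = 0.14

0.14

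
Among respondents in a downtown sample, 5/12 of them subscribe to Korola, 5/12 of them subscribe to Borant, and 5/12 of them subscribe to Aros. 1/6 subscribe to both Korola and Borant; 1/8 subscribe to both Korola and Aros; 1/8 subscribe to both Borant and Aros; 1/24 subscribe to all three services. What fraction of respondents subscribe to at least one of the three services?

P(union) = 5/12 + 5/12 + 5/12 − 1/6 − 1/8 − 1/8 + 1/24 = 7/8

7/8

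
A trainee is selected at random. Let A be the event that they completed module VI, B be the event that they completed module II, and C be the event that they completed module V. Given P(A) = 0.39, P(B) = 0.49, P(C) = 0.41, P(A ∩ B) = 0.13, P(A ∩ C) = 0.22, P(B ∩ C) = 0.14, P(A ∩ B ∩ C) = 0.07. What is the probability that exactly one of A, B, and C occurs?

By inclusion–exclusion (exactly-one form):
P(exactly one) = 0.39 + 0.49 + 0.41 − 2·0.13 − 2·0.22 − 2·0.14 + 3·0.07 = 0.52

0.52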